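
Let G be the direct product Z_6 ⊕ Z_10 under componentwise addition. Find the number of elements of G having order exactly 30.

24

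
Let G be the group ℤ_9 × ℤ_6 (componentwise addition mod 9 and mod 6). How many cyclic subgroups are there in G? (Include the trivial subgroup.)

Each element a generates a cyclic subgroup ⟨a⟩; distinct elements may generate the same one (a cyclic group of order d has φ(d) generators).
Cyclic subgroups by order — order 1: 1; order 2: 1; order 3: 4; order 6: 4; order 9: 3; order 18: 3.
Total: 16.

16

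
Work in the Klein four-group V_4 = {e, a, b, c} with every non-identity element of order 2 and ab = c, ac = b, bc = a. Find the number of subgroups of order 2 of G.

|G| = 4 and 2 | 4, so subgroups of order 2 are possible by Lagrange.
The subgroups of order 2 are: {e, a}; {e, b}; {e, c}.
So G has 3 subgroups of order 2.

3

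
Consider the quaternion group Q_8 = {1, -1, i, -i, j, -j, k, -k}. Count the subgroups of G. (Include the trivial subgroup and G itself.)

6

|G| = 8, so by Lagrange every subgroup order divides 8. Divisors: 1, 2, 4, 8.
Subgroups by order — order 1: 1; order 2: 1; order 4: 3; order 8: 1.
Total: 1 + 1 + 3 + 1 = 6.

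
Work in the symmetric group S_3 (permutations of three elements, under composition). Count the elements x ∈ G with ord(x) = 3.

2

The elements of order 3 are: (1 2 3), (1 3 2).
That's 2.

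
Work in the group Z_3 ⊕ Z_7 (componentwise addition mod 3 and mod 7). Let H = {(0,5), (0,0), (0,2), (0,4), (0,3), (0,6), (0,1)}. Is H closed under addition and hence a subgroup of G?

Yes

|H| = 7 divides |G| = 21, consistent with Lagrange.
H contains the identity, every element's inverse is in H, and H is closed under +: it is a subgroup.
In fact H = ⟨(0,1)⟩.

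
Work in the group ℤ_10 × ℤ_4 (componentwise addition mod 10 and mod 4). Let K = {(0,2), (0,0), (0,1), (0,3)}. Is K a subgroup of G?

|K| = 4 divides |G| = 40, consistent with Lagrange.
K contains the identity, every element's inverse is in K, and K is closed under +: it is a subgroup.
In fact K = ⟨(0,1)⟩.

Yes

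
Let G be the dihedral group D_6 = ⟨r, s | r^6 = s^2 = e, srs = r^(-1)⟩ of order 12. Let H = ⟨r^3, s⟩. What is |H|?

4

|⟨r^3⟩| = 2 and |⟨s⟩| = 2, so |H| is a multiple of lcm(2, 2) = 2 and divides |G| = 12.
Closing under the operation: H = {e, r^3, s, r^3s}, so |H| = 4.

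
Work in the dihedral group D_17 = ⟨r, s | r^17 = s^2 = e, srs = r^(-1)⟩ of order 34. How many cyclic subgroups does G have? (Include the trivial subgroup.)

19

A cyclic subgroup of order d is generated by each of its φ(d) elements of order d, so the cyclic subgroups of order d number (#elements of order d)/φ(d).
Cyclic subgroups by order — order 1: 1; order 2: 17; order 17: 1.
Total: 19.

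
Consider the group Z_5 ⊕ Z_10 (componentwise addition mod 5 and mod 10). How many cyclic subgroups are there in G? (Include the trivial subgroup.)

14

Each element a generates a cyclic subgroup ⟨a⟩; distinct elements may generate the same one (a cyclic group of order d has φ(d) generators).
Cyclic subgroups by order — order 1: 1; order 2: 1; order 5: 6; order 10: 6.
Total: 14.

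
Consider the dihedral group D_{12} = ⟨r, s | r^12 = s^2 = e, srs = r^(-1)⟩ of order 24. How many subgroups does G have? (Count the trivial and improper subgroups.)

|G| = 24, so by Lagrange every subgroup order divides 24. Divisors: 1, 2, 3, 4, 6, 8, 12, 24.
Subgroups by order — order 1: 1; order 2: 13; order 3: 1; order 4: 7; order 6: 5; order 8: 3; order 12: 3; order 24: 1.
Total: 1 + 13 + 1 + 7 + 5 + 3 + 3 + 1 = 34.

34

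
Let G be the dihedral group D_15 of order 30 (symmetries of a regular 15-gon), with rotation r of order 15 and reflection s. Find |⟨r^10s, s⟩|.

|⟨r^10s⟩| = 2 and |⟨s⟩| = 2, so |H| is a multiple of lcm(2, 2) = 2 and divides |G| = 30.
Closing under the operation: H = {e, r^5, r^10, s, r^5s, r^10s}, so |H| = 6.

6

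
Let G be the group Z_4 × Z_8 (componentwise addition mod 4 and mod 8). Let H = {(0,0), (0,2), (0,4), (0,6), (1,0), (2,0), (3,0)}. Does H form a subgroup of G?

No

|H| = 7 does not divide |G| = 32, so by Lagrange H is not a subgroup.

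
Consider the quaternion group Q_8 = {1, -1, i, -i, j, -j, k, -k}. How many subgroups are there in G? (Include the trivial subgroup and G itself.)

6

|G| = 8, so by Lagrange every subgroup order divides 8. Divisors: 1, 2, 4, 8.
Subgroups by order — order 1: 1; order 2: 1; order 4: 3; order 8: 1.
Total: 1 + 1 + 3 + 1 = 6.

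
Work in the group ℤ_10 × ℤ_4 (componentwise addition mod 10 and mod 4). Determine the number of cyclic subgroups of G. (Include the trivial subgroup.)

12

Group the elements of G by the cyclic subgroup they generate; each cyclic subgroup of order d accounts for φ(d) elements.
Cyclic subgroups by order — order 1: 1; order 2: 3; order 4: 2; order 5: 1; order 10: 3; order 20: 2.
Total: 12.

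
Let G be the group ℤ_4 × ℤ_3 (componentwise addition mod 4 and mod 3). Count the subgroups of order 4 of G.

1

|G| = 12 and 4 | 12, so subgroups of order 4 are possible by Lagrange.
The subgroups of order 4 are: {(0,0), (1,0), (2,0), (3,0)}.
So G has 1 subgroup of order 4.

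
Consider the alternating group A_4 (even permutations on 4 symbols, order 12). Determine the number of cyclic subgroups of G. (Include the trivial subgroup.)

Each element a generates a cyclic subgroup ⟨a⟩; distinct elements may generate the same one (a cyclic group of order d has φ(d) generators).
Cyclic subgroups by order — order 1: 1; order 2: 3; order 3: 4.
Total: 8.

8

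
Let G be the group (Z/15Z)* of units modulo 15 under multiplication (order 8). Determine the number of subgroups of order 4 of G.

3

|G| = 8 and 4 | 8, so subgroups of order 4 are possible by Lagrange.
The subgroups of order 4 are: {1, 4, 11, 14}; {1, 4, 7, 13}; {1, 2, 4, 8}.
So G has 3 subgroups of order 4.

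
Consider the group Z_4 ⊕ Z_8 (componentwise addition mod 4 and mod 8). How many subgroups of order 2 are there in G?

3

|G| = 32 and 2 | 32, so subgroups of order 2 are possible by Lagrange.
The subgroups of order 2 are: {(0,0), (0,4)}; {(0,0), (2,0)}; {(0,0), (2,4)}.
So G has 3 subgroups of order 2.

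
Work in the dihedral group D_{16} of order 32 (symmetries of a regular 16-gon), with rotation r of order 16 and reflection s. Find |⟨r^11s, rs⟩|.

|⟨r^11s⟩| = 2 and |⟨rs⟩| = 2, so |H| is a multiple of lcm(2, 2) = 2 and divides |G| = 32.
Closing under the operation: H = {e, r^2, r^4, r^6, r^8, r^10, r^12, r^14, rs, r^3s, r^5s, r^7s, r^9s, r^11s, r^13s, r^15s}, so |H| = 16.

16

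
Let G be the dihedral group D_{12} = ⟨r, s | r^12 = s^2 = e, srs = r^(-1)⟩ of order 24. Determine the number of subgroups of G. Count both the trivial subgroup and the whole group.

34

|G| = 24, so by Lagrange every subgroup order divides 24. Divisors: 1, 2, 3, 4, 6, 8, 12, 24.
Subgroups by order — order 1: 1; order 2: 13; order 3: 1; order 4: 7; order 6: 5; order 8: 3; order 12: 3; order 24: 1.
Total: 1 + 13 + 1 + 7 + 5 + 3 + 3 + 1 = 34.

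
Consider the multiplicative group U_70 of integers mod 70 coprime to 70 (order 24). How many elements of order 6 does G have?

6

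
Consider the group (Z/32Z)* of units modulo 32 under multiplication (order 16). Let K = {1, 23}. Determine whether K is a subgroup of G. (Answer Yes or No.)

No

23 ∈ K but its inverse 7 ∉ K, so K is not a subgroup.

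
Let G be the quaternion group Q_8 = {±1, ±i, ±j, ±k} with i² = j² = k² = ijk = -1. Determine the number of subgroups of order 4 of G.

3

|G| = 8 and 4 | 8, so subgroups of order 4 are possible by Lagrange.
The subgroups of order 4 are: {1, -1, i, -i}; {1, -1, j, -j}; {1, -1, k, -k}.
So G has 3 subgroups of order 4.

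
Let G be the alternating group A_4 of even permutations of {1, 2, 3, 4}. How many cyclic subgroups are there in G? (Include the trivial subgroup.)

8

Each element a generates a cyclic subgroup ⟨a⟩; distinct elements may generate the same one (a cyclic group of order d has φ(d) generators).
Cyclic subgroups by order — order 1: 1; order 2: 3; order 3: 4.
Total: 8.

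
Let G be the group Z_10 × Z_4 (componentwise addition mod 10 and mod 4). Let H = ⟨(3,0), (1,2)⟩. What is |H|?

20

|⟨(3,0)⟩| = 10 and |⟨(1,2)⟩| = 10, so |H| is a multiple of lcm(10, 10) = 10 and divides |G| = 40.
Closing under the operation: H = {(0,0), (0,2), (1,0), (1,2), (2,0), (2,2), (3,0), (3,2), (4,0), (4,2), (5,0), (5,2), (6,0), (6,2), (7,0), (7,2), (8,0), (8,2), (9,0), (9,2)}, so |H| = 20.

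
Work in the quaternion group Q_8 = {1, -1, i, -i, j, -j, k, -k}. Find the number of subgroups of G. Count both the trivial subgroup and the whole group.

6

|G| = 8, so by Lagrange every subgroup order divides 8. Divisors: 1, 2, 4, 8.
Subgroups by order — order 1: 1; order 2: 1; order 4: 3; order 8: 1.
Total: 1 + 1 + 3 + 1 = 6.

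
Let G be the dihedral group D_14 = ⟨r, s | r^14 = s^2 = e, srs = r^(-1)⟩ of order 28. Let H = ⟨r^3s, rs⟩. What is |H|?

14

|⟨r^3s⟩| = 2 and |⟨rs⟩| = 2, so |H| is a multiple of lcm(2, 2) = 2 and divides |G| = 28.
Closing under the operation: H = {e, r^2, r^4, r^6, r^8, r^10, r^12, rs, r^3s, r^5s, r^7s, r^9s, r^11s, r^13s}, so |H| = 14.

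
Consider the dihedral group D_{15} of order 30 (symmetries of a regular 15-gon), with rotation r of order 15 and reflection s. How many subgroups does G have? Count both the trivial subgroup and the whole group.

|G| = 30, so by Lagrange every subgroup order divides 30. Divisors: 1, 2, 3, 5, 6, 10, 15, 30.
Subgroups by order — order 1: 1; order 2: 15; order 3: 1; order 5: 1; order 6: 5; order 10: 3; order 15: 1; order 30: 1.
Total: 1 + 15 + 1 + 1 + 5 + 3 + 1 + 1 = 28.

28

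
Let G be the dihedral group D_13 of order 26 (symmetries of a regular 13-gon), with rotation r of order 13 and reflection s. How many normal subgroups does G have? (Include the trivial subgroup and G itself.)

3

G has 16 subgroups. Checking conjugation-invariance by order — order 1: 1/1 normal; order 2: 0/13 normal; order 13: 1/1 normal; order 26: 1/1 normal.
Total normal subgroups: 3.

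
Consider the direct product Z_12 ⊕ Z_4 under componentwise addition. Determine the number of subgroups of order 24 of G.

3

|G| = 48 and 24 | 48, so subgroups of order 24 are possible by Lagrange.
The subgroups of order 24 are: {(0,0), (0,1), (0,2), (0,3), (2,0), (2,1), (2,2), (2,3), (4,0), (4,1), (4,2), (4,3), (6,0), (6,1), (6,2), (6,3), (8,0), (8,1), (8,2), (8,3), (10,0), (10,1), (10,2), (10,3)}; {(0,0), (0,2), (1,0), (1,2), (2,0), (2,2), (3,0), (3,2), (4,0), (4,2), (5,0), (5,2), (6,0), (6,2), (7,0), (7,2), (8,0), (8,2), (9,0), (9,2), (10,0), (10,2), (11,0), (11,2)}; {(0,0), (0,2), (1,1), (1,3), (2,0), (2,2), (3,1), (3,3), (4,0), (4,2), (5,1), (5,3), (6,0), (6,2), (7,1), (7,3), (8,0), (8,2), (9,1), (9,3), (10,0), (10,2), (11,1), (11,3)}.
So G has 3 subgroups of order 24.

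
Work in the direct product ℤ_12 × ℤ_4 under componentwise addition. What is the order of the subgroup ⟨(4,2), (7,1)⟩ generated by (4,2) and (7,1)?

24

|⟨(4,2)⟩| = 6 and |⟨(7,1)⟩| = 12, so |H| is a multiple of lcm(6, 12) = 12 and divides |G| = 48.
Closing under the operation: H = {(0,0), (0,2), (1,1), (1,3), (2,0), (2,2), (3,1), (3,3), (4,0), (4,2), (5,1), (5,3), (6,0), (6,2), (7,1), (7,3), (8,0), (8,2), (9,1), (9,3), (10,0), (10,2), (11,1), (11,3)}, so |H| = 24.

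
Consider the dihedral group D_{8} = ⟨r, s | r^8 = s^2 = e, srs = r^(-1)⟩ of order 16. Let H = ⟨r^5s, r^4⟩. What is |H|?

4

|⟨r^5s⟩| = 2 and |⟨r^4⟩| = 2, so |H| is a multiple of lcm(2, 2) = 2 and divides |G| = 16.
Closing under the operation: H = {e, r^4, rs, r^5s}, so |H| = 4.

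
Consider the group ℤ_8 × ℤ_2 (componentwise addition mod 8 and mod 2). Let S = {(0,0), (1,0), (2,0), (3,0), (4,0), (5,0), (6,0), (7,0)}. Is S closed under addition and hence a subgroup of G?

Yes

|S| = 8 divides |G| = 16, consistent with Lagrange.
S contains the identity, every element's inverse is in S, and S is closed under +: it is a subgroup.
In fact S = ⟨(7,0)⟩.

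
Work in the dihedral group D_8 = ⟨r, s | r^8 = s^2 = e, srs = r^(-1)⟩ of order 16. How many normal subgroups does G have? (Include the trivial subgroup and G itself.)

7

G has 19 subgroups. Checking conjugation-invariance by order — order 1: 1/1 normal; order 2: 1/9 normal; order 4: 1/5 normal; order 8: 3/3 normal; order 16: 1/1 normal.
Total normal subgroups: 7.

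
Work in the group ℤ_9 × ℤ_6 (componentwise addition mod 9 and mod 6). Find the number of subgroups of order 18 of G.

4

|G| = 54 and 18 | 54, so subgroups of order 18 are possible by Lagrange.
The subgroups of order 18 are: {(0,0), (0,1), (0,2), (0,3), (0,4), (0,5), (3,0), (3,1), (3,2), (3,3), (3,4), (3,5), (6,0), (6,1), (6,2), (6,3), (6,4), (6,5)}; {(0,0), (0,3), (1,0), (1,3), (2,0), (2,3), (3,0), (3,3), (4,0), (4,3), (5,0), (5,3), (6,0), (6,3), (7,0), (7,3), (8,0), (8,3)}; {(0,0), (0,3), (1,1), (1,4), (2,2), (2,5), (3,0), (3,3), (4,1), (4,4), (5,2), (5,5), (6,0), (6,3), (7,1), (7,4), (8,2), (8,5)}; {(0,0), (0,3), (1,2), (1,5), (2,1), (2,4), (3,0), (3,3), (4,2), (4,5), (5,1), (5,4), (6,0), (6,3), (7,2), (7,5), (8,1), (8,4)}.
So G has 4 subgroups of order 18.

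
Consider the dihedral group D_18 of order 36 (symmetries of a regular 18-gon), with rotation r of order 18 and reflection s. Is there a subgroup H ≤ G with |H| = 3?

3 | 36. A subgroup of order 3 is {e, r^6, r^12}.

Yes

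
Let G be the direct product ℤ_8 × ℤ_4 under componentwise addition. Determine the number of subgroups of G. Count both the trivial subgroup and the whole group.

|G| = 32, so by Lagrange every subgroup order divides 32. Divisors: 1, 2, 4, 8, 16, 32.
Subgroups by order — order 1: 1; order 2: 3; order 4: 7; order 8: 7; order 16: 3; order 32: 1.
Total: 1 + 3 + 7 + 7 + 3 + 1 = 22.

22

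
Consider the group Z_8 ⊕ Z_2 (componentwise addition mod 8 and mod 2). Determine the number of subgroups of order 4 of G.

|G| = 16 and 4 | 16, so subgroups of order 4 are possible by Lagrange.
The subgroups of order 4 are: {(0,0), (0,1), (4,0), (4,1)}; {(0,0), (2,0), (4,0), (6,0)}; {(0,0), (2,1), (4,0), (6,1)}.
So G has 3 subgroups of order 4.

3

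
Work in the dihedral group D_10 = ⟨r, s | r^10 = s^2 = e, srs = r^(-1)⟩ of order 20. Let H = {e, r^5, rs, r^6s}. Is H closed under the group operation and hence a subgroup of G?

Yes

|H| = 4 divides |G| = 20, consistent with Lagrange.
H contains the identity, every element's inverse is in H, and H is closed under ·: it is a subgroup.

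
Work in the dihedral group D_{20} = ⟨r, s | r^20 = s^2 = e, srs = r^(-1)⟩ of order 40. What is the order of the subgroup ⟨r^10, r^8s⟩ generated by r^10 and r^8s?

|⟨r^10⟩| = 2 and |⟨r^8s⟩| = 2, so |H| is a multiple of lcm(2, 2) = 2 and divides |G| = 40.
Closing under the operation: H = {e, r^10, r^8s, r^18s}, so |H| = 4.

4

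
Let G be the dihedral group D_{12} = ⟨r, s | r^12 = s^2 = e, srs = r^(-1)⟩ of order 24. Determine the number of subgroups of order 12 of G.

3

|G| = 24 and 12 | 24, so subgroups of order 12 are possible by Lagrange.
The subgroups of order 12 are: {e, r, r^2, r^3, r^4, r^5, r^6, r^7, r^8, r^9, r^10, r^11}; {e, r^2, r^4, r^6, r^8, r^10, s, r^2s, r^4s, r^6s, r^8s, r^10s}; {e, r^2, r^4, r^6, r^8, r^10, rs, r^3s, r^5s, r^7s, r^9s, r^11s}.
So G has 3 subgroups of order 12.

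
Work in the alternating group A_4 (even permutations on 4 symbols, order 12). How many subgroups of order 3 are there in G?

4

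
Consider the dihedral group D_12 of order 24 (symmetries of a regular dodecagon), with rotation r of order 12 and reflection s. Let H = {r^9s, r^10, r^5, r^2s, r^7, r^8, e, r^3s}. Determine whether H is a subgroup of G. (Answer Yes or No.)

r^10 ∈ H but its inverse r^2 ∉ H, so H is not a subgroup.

No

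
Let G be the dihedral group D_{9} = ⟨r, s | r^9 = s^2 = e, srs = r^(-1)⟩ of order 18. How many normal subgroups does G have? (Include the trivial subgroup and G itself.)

4

G has 16 subgroups. Checking conjugation-invariance by order — order 1: 1/1 normal; order 2: 0/9 normal; order 3: 1/1 normal; order 6: 0/3 normal; order 9: 1/1 normal; order 18: 1/1 normal.
Total normal subgroups: 4.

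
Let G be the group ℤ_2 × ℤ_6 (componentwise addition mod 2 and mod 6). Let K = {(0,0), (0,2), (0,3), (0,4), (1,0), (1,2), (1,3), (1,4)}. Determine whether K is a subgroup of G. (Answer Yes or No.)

|K| = 8 does not divide |G| = 12, so by Lagrange K is not a subgroup.

No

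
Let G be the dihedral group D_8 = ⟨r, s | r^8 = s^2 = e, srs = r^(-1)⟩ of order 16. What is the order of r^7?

8

Computing powers of r^7: the smallest k with (r^7)^k = e is k = 8.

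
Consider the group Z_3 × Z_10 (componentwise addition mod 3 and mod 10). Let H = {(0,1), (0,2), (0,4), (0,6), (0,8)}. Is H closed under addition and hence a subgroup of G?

No

The identity (0,0) ∉ H, so H is not a subgroup.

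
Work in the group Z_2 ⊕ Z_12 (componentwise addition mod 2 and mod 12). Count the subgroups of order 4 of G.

|G| = 24 and 4 | 24, so subgroups of order 4 are possible by Lagrange.
The subgroups of order 4 are: {(0,0), (0,3), (0,6), (0,9)}; {(0,0), (0,6), (1,0), (1,6)}; {(0,0), (0,6), (1,3), (1,9)}.
So G has 3 subgroups of order 4.

3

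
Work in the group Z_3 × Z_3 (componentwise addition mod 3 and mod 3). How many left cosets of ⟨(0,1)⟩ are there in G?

3

|⟨(0,1)⟩| = 3 and |G| = 9.
By Lagrange, [G : H] = |G|/|H| = 9/3 = 3.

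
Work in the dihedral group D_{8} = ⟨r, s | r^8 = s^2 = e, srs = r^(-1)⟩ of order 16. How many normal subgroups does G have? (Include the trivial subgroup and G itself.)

7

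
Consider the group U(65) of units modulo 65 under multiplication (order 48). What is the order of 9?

Compute successive powers of 9 mod 65: 9, 16, 14, 61, 29, 1; 9^6 ≡ 1 (mod 65).
So |⟨9⟩| = 6.

6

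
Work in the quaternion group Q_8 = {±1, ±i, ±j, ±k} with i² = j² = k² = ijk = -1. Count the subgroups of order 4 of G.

|G| = 8 and 4 | 8, so subgroups of order 4 are possible by Lagrange.
The subgroups of order 4 are: {1, -1, i, -i}; {1, -1, j, -j}; {1, -1, k, -k}.
So G has 3 subgroups of order 4.

3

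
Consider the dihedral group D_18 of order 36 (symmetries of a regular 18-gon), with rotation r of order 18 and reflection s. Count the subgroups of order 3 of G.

1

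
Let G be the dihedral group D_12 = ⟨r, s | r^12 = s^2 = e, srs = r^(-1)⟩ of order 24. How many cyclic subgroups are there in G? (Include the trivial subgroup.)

18

A cyclic subgroup of order d is generated by each of its φ(d) elements of order d, so the cyclic subgroups of order d number (#elements of order d)/φ(d).
Cyclic subgroups by order — order 1: 1; order 2: 13; order 3: 1; order 4: 1; order 6: 1; order 12: 1.
Total: 18.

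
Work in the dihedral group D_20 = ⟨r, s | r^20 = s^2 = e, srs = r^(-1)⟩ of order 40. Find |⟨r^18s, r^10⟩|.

|⟨r^18s⟩| = 2 and |⟨r^10⟩| = 2, so |H| is a multiple of lcm(2, 2) = 2 and divides |G| = 40.
Closing under the operation: H = {e, r^10, r^8s, r^18s}, so |H| = 4.

4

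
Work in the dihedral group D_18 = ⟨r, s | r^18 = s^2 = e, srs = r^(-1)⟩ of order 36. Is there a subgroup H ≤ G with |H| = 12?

Yes

12 | 36. A subgroup of order 12 is {e, r^3, r^6, r^9, r^12, r^15, rs, r^4s, r^7s, r^10s, r^13s, r^16s}.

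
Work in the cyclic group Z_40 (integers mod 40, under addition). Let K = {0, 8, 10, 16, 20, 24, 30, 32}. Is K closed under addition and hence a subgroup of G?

No

Closure fails: 32 + 10 = 2 ∉ K. So K is not a subgroup.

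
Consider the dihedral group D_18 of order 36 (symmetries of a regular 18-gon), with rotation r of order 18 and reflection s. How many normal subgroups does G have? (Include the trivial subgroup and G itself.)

9

G has 45 subgroups. Checking conjugation-invariance by order — order 1: 1/1 normal; order 2: 1/19 normal; order 3: 1/1 normal; order 4: 0/9 normal; order 6: 1/7 normal; order 9: 1/1 normal; order 12: 0/3 normal; order 18: 3/3 normal; order 36: 1/1 normal.
Total normal subgroups: 9.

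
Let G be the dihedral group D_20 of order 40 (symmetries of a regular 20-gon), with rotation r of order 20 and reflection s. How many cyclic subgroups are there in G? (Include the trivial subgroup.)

Group the elements of G by the cyclic subgroup they generate; each cyclic subgroup of order d accounts for φ(d) elements.
Cyclic subgroups by order — order 1: 1; order 2: 21; order 4: 1; order 5: 1; order 10: 1; order 20: 1.
Total: 26.

26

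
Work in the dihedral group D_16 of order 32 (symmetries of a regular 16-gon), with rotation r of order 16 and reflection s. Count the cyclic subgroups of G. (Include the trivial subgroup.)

21

Group the elements of G by the cyclic subgroup they generate; each cyclic subgroup of order d accounts for φ(d) elements.
Cyclic subgroups by order — order 1: 1; order 2: 17; order 4: 1; order 8: 1; order 16: 1.
Total: 21.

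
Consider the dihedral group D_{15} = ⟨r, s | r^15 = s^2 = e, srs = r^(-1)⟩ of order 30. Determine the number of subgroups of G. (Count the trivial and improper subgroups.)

28

|G| = 30, so by Lagrange every subgroup order divides 30. Divisors: 1, 2, 3, 5, 6, 10, 15, 30.
Subgroups by order — order 1: 1; order 2: 15; order 3: 1; order 5: 1; order 6: 5; order 10: 3; order 15: 1; order 30: 1.
Total: 1 + 15 + 1 + 1 + 5 + 3 + 1 + 1 = 28.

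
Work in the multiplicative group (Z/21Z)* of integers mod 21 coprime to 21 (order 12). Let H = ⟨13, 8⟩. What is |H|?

|⟨13⟩| = 2 and |⟨8⟩| = 2, so |H| is a multiple of lcm(2, 2) = 2 and divides |G| = 12.
Closing under the operation: H = {1, 8, 13, 20}, so |H| = 4.

4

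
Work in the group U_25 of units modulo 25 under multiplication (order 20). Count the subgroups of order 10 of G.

|G| = 20 and 10 | 20, so subgroups of order 10 are possible by Lagrange.
The subgroups of order 10 are: {1, 4, 6, 9, 11, 14, 16, 19, 21, 24}.
So G has 1 subgroup of order 10.

1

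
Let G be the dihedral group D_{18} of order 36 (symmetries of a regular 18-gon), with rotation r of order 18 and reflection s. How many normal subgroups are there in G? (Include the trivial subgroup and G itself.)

9

G has 45 subgroups. Checking conjugation-invariance by order — order 1: 1/1 normal; order 2: 1/19 normal; order 3: 1/1 normal; order 4: 0/9 normal; order 6: 1/7 normal; order 9: 1/1 normal; order 12: 0/3 normal; order 18: 3/3 normal; order 36: 1/1 normal.
Total normal subgroups: 9.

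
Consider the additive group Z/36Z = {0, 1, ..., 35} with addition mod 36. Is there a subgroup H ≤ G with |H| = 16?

No

16 does not divide |G| = 36, so by Lagrange no subgroup of order 16 exists.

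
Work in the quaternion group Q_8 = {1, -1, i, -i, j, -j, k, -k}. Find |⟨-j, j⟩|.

|⟨-j⟩| = 4 and |⟨j⟩| = 4, so |H| is a multiple of lcm(4, 4) = 4 and divides |G| = 8.
Closing under the operation: H = {1, -1, j, -j}, so |H| = 4.

4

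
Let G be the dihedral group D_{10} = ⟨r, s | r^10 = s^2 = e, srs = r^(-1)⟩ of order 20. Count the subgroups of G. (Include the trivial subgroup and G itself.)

22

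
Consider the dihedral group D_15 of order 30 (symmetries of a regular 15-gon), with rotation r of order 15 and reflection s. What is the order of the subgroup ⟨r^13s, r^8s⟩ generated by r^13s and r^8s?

6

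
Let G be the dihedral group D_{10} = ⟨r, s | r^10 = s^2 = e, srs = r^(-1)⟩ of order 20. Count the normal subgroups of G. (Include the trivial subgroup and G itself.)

G has 22 subgroups. Checking conjugation-invariance by order — order 1: 1/1 normal; order 2: 1/11 normal; order 4: 0/5 normal; order 5: 1/1 normal; order 10: 3/3 normal; order 20: 1/1 normal.
Total normal subgroups: 7.

7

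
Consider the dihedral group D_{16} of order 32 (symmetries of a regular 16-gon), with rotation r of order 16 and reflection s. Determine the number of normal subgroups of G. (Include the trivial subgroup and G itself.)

8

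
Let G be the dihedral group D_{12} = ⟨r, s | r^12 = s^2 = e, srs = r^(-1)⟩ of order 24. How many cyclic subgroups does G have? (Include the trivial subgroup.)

18

A cyclic subgroup of order d is generated by each of its φ(d) elements of order d, so the cyclic subgroups of order d number (#elements of order d)/φ(d).
Cyclic subgroups by order — order 1: 1; order 2: 13; order 3: 1; order 4: 1; order 6: 1; order 12: 1.
Total: 18.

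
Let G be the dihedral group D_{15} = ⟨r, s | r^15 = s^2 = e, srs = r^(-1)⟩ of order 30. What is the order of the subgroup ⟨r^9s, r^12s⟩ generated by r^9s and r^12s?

|⟨r^9s⟩| = 2 and |⟨r^12s⟩| = 2, so |H| is a multiple of lcm(2, 2) = 2 and divides |G| = 30.
Closing under the operation: H = {e, r^3, r^6, r^9, r^12, s, r^3s, r^6s, r^9s, r^12s}, so |H| = 10.

10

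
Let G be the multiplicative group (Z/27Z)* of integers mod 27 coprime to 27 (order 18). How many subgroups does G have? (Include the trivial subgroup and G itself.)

|G| = 18, so by Lagrange every subgroup order divides 18. Divisors: 1, 2, 3, 6, 9, 18.
Subgroups by order — order 1: 1; order 2: 1; order 3: 1; order 6: 1; order 9: 1; order 18: 1.
Total: 1 + 1 + 1 + 1 + 1 + 1 = 6.

6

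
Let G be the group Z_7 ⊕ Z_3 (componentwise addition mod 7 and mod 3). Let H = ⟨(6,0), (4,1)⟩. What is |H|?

21

|⟨(6,0)⟩| = 7 and |⟨(4,1)⟩| = 21, so |H| is a multiple of lcm(7, 21) = 21 and divides |G| = 21.
Closing {(6,0), (4,1)} under the group operation gives all of G, so |H| = 21.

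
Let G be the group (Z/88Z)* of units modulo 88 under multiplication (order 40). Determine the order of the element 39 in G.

Compute successive powers of 39 mod 88: 39, 25, 7, 9, 87, 49, 63, 81, …; 39^10 ≡ 1 (mod 88).
So |⟨39⟩| = 10.

10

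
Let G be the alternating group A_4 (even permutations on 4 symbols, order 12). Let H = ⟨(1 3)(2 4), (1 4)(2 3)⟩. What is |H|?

4

|⟨(1 3)(2 4)⟩| = 2 and |⟨(1 4)(2 3)⟩| = 2, so |H| is a multiple of lcm(2, 2) = 2 and divides |G| = 12.
Closing under the operation: H = {e, (1 2)(3 4), (1 3)(2 4), (1 4)(2 3)}, so |H| = 4.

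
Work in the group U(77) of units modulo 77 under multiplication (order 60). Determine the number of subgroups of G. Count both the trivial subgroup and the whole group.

20

|G| = 60, so by Lagrange every subgroup order divides 60. Divisors: 1, 2, 3, 4, 5, 6, 10, 12, 15, 20, 30, 60.
Subgroups by order — order 1: 1; order 2: 3; order 3: 1; order 4: 1; order 5: 1; order 6: 3; order 10: 3; order 12: 1; order 15: 1; order 20: 1; order 30: 3; order 60: 1.
Total: 1 + 3 + 1 + 1 + 1 + 3 + 3 + 1 + 1 + 1 + 3 + 1 = 20.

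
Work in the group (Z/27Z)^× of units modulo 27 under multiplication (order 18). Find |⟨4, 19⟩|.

|⟨4⟩| = 9 and |⟨19⟩| = 3, so |H| is a multiple of lcm(9, 3) = 9 and divides |G| = 18.
Closing under the operation: H = {1, 4, 7, 10, 13, 16, 19, 22, 25}, so |H| = 9.

9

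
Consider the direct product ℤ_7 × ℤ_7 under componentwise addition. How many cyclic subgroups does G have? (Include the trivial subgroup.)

A cyclic subgroup of order d is generated by each of its φ(d) elements of order d, so the cyclic subgroups of order d number (#elements of order d)/φ(d).
Cyclic subgroups by order — order 1: 1; order 7: 8.
Total: 9.

9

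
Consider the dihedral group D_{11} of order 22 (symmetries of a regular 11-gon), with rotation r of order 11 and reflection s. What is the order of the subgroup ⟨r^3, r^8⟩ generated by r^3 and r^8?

|⟨r^3⟩| = 11 and |⟨r^8⟩| = 11, so |H| is a multiple of lcm(11, 11) = 11 and divides |G| = 22.
Closing under the operation: H = {e, r, r^2, r^3, r^4, r^5, r^6, r^7, r^8, r^9, r^10}, so |H| = 11.

11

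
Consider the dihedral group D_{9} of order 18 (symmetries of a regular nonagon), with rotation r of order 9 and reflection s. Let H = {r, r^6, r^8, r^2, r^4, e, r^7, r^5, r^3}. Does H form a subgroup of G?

|H| = 9 divides |G| = 18, consistent with Lagrange.
H contains the identity, every element's inverse is in H, and H is closed under ·: it is a subgroup.
In fact H = ⟨r^4⟩.

Yes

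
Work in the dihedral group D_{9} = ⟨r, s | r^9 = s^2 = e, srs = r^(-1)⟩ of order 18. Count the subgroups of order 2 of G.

9

|G| = 18 and 2 | 18, so subgroups of order 2 are possible by Lagrange.
The subgroups of order 2 are: {e, r^2s}; {e, r^3s}; {e, r^4s}; {e, r^5s}; … (9 in all).
So G has 9 subgroups of order 2.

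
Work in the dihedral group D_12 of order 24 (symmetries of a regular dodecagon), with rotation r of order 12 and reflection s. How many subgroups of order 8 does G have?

3

|G| = 24 and 8 | 24, so subgroups of order 8 are possible by Lagrange.
The subgroups of order 8 are: {e, r^3, r^6, r^9, rs, r^4s, r^7s, r^10s}; {e, r^3, r^6, r^9, r^2s, r^5s, r^8s, r^11s}; {e, r^3, r^6, r^9, s, r^3s, r^6s, r^9s}.
So G has 3 subgroups of order 8.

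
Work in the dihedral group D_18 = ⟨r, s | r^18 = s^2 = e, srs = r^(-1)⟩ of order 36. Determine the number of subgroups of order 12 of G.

3

|G| = 36 and 12 | 36, so subgroups of order 12 are possible by Lagrange.
The subgroups of order 12 are: {e, r^3, r^6, r^9, r^12, r^15, rs, r^4s, r^7s, r^10s, r^13s, r^16s}; {e, r^3, r^6, r^9, r^12, r^15, r^2s, r^5s, r^8s, r^11s, r^14s, r^17s}; {e, r^3, r^6, r^9, r^12, r^15, s, r^3s, r^6s, r^9s, r^12s, r^15s}.
So G has 3 subgroups of order 12.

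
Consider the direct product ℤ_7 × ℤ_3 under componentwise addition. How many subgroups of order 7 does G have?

|G| = 21 and 7 | 21, so subgroups of order 7 are possible by Lagrange.
The subgroups of order 7 are: {(0,0), (1,0), (2,0), (3,0), (4,0), (5,0), (6,0)}.
So G has 1 subgroup of order 7.

1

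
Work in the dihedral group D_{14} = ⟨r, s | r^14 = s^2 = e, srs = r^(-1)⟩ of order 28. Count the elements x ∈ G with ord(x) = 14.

The elements of order 14 are: r, r^3, r^5, r^9, r^11, r^13.
That's 6.

6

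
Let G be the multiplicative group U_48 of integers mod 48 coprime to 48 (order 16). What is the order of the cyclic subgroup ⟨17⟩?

Compute successive powers of 17 mod 48: 17, 1; 17^2 ≡ 1 (mod 48).
So |⟨17⟩| = 2.

2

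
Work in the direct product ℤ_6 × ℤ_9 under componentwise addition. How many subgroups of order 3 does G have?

|G| = 54 and 3 | 54, so subgroups of order 3 are possible by Lagrange.
The subgroups of order 3 are: {(0,0), (0,3), (0,6)}; {(0,0), (2,0), (4,0)}; {(0,0), (2,3), (4,6)}; {(0,0), (2,6), (4,3)}.
So G has 4 subgroups of order 3.

4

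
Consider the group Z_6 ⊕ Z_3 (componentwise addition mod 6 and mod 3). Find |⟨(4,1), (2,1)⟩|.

|⟨(4,1)⟩| = 3 and |⟨(2,1)⟩| = 3, so |H| is a multiple of lcm(3, 3) = 3 and divides |G| = 18.
Closing under the operation: H = {(0,0), (0,1), (0,2), (2,0), (2,1), (2,2), (4,0), (4,1), (4,2)}, so |H| = 9.

9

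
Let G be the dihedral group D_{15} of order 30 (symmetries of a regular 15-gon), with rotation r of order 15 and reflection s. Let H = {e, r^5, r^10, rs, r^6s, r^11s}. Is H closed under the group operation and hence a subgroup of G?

Yes

|H| = 6 divides |G| = 30, consistent with Lagrange.
H contains the identity, every element's inverse is in H, and H is closed under ·: it is a subgroup.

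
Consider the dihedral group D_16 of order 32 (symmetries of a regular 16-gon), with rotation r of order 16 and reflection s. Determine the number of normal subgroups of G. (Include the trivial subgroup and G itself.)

8

G has 36 subgroups. Checking conjugation-invariance by order — order 1: 1/1 normal; order 2: 1/17 normal; order 4: 1/9 normal; order 8: 1/5 normal; order 16: 3/3 normal; order 32: 1/1 normal.
Total normal subgroups: 8.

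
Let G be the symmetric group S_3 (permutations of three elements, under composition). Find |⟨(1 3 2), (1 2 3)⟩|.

|⟨(1 3 2)⟩| = 3 and |⟨(1 2 3)⟩| = 3, so |H| is a multiple of lcm(3, 3) = 3 and divides |G| = 6.
Closing under the operation: H = {e, (1 2 3), (1 3 2)}, so |H| = 3.

3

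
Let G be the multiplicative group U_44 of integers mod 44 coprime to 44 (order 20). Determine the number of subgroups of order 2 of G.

3

|G| = 20 and 2 | 20, so subgroups of order 2 are possible by Lagrange.
The subgroups of order 2 are: {1, 21}; {1, 23}; {1, 43}.
So G has 3 subgroups of order 2.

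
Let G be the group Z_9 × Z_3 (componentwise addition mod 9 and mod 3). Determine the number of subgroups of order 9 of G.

4

|G| = 27 and 9 | 27, so subgroups of order 9 are possible by Lagrange.
The subgroups of order 9 are: {(0,0), (0,1), (0,2), (3,0), (3,1), (3,2), (6,0), (6,1), (6,2)}; {(0,0), (1,0), (2,0), (3,0), (4,0), (5,0), (6,0), (7,0), (8,0)}; {(0,0), (1,1), (2,2), (3,0), (4,1), (5,2), (6,0), (7,1), (8,2)}; {(0,0), (1,2), (2,1), (3,0), (4,2), (5,1), (6,0), (7,2), (8,1)}.
So G has 4 subgroups of order 9.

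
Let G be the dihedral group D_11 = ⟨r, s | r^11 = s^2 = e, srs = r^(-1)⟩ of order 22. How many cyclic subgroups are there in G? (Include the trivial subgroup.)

13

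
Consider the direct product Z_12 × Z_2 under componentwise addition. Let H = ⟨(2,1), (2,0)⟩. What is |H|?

|⟨(2,1)⟩| = 6 and |⟨(2,0)⟩| = 6, so |H| is a multiple of lcm(6, 6) = 6 and divides |G| = 24.
Closing under the operation: H = {(0,0), (0,1), (2,0), (2,1), (4,0), (4,1), (6,0), (6,1), (8,0), (8,1), (10,0), (10,1)}, so |H| = 12.

12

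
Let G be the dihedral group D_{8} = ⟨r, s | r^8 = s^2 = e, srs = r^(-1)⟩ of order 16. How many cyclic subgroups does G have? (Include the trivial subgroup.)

12

Group the elements of G by the cyclic subgroup they generate; each cyclic subgroup of order d accounts for φ(d) elements.
Cyclic subgroups by order — order 1: 1; order 2: 9; order 4: 1; order 8: 1.
Total: 12.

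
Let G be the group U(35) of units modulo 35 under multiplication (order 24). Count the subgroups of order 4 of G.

|G| = 24 and 4 | 24, so subgroups of order 4 are possible by Lagrange.
The subgroups of order 4 are: {1, 13, 27, 29}; {1, 8, 22, 29}; {1, 6, 29, 34}.
So G has 3 subgroups of order 4.

3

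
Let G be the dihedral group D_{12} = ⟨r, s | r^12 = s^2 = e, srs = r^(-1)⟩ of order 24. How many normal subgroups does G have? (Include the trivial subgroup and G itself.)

9

G has 34 subgroups. Checking conjugation-invariance by order — order 1: 1/1 normal; order 2: 1/13 normal; order 3: 1/1 normal; order 4: 1/7 normal; order 6: 1/5 normal; order 8: 0/3 normal; order 12: 3/3 normal; order 24: 1/1 normal.
Total normal subgroups: 9.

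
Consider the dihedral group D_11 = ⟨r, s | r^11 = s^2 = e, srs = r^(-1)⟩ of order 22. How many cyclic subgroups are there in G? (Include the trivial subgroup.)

13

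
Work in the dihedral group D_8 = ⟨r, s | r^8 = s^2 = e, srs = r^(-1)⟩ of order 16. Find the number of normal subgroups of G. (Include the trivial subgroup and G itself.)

7

G has 19 subgroups. Checking conjugation-invariance by order — order 1: 1/1 normal; order 2: 1/9 normal; order 4: 1/5 normal; order 8: 3/3 normal; order 16: 1/1 normal.
Total normal subgroups: 7.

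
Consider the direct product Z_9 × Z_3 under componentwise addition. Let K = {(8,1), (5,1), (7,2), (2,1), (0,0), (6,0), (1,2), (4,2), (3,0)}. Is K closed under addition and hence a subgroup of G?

|K| = 9 divides |G| = 27, consistent with Lagrange.
K contains the identity, every element's inverse is in K, and K is closed under +: it is a subgroup.
In fact K = ⟨(1,2)⟩.

Yes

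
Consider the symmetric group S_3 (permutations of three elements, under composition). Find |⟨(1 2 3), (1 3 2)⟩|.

3

|⟨(1 2 3)⟩| = 3 and |⟨(1 3 2)⟩| = 3, so |H| is a multiple of lcm(3, 3) = 3 and divides |G| = 6.
Closing under the operation: H = {e, (1 2 3), (1 3 2)}, so |H| = 3.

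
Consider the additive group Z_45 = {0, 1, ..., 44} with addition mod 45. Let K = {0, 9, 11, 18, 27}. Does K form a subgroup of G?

No

11 ∈ K but its inverse 34 ∉ K, so K is not a subgroup.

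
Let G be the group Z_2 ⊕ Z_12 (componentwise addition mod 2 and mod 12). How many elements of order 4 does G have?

4

An element (a,b) has order lcm(ord(a), ord(b)); count pairs with lcm equal to 4.
Enumerating gives 4 such elements.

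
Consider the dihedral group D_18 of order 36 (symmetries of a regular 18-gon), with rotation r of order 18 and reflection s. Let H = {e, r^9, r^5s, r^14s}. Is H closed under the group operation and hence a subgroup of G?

Yes

|H| = 4 divides |G| = 36, consistent with Lagrange.
H contains the identity, every element's inverse is in H, and H is closed under ·: it is a subgroup.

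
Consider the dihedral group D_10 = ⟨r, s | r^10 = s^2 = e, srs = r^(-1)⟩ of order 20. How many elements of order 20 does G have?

0

No element of G has order 20 (even though 20 | 20).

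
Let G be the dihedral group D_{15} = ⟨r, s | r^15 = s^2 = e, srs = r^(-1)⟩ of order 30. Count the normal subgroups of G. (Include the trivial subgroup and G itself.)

5

G has 28 subgroups. Checking conjugation-invariance by order — order 1: 1/1 normal; order 2: 0/15 normal; order 3: 1/1 normal; order 5: 1/1 normal; order 6: 0/5 normal; order 10: 0/3 normal; order 15: 1/1 normal; order 30: 1/1 normal.
Total normal subgroups: 5.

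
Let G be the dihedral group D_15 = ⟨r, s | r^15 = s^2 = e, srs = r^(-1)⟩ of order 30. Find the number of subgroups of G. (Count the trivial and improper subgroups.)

28

|G| = 30, so by Lagrange every subgroup order divides 30. Divisors: 1, 2, 3, 5, 6, 10, 15, 30.
Subgroups by order — order 1: 1; order 2: 15; order 3: 1; order 5: 1; order 6: 5; order 10: 3; order 15: 1; order 30: 1.
Total: 1 + 15 + 1 + 1 + 5 + 3 + 1 + 1 = 28.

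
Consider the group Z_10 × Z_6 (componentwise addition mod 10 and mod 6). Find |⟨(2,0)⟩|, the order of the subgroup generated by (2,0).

The order of (2,0) in Z_10 × Z_6 is lcm(ord(2) in Z_10, ord(0) in Z_6).
ord(2) = 5 and ord(0) = 1, so |⟨(2,0)⟩| = lcm(5, 1) = 5.

5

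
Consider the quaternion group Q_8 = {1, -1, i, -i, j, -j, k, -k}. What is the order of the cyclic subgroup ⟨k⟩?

Computing powers of k: the smallest k with (k)^k = e is k = 4.

4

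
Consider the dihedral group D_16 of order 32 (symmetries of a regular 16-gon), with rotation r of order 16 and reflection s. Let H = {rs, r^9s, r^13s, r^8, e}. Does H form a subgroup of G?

No

|H| = 5 does not divide |G| = 32, so by Lagrange H is not a subgroup.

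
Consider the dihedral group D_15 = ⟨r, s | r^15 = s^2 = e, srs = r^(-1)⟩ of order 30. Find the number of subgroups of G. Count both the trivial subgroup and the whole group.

28

|G| = 30, so by Lagrange every subgroup order divides 30. Divisors: 1, 2, 3, 5, 6, 10, 15, 30.
Subgroups by order — order 1: 1; order 2: 15; order 3: 1; order 5: 1; order 6: 5; order 10: 3; order 15: 1; order 30: 1.
Total: 1 + 15 + 1 + 1 + 5 + 3 + 1 + 1 = 28.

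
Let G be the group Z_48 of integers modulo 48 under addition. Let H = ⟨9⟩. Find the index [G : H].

|⟨9⟩| = 16 and |G| = 48.
By Lagrange, [G : H] = |G|/|H| = 48/16 = 3.

3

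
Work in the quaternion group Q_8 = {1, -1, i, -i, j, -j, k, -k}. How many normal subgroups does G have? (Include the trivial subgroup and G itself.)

G has 6 subgroups. Checking conjugation-invariance by order — order 1: 1/1 normal; order 2: 1/1 normal; order 4: 3/3 normal; order 8: 1/1 normal.
Total normal subgroups: 6.

6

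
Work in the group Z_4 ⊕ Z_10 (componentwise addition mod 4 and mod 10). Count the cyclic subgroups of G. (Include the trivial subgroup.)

A cyclic subgroup of order d is generated by each of its φ(d) elements of order d, so the cyclic subgroups of order d number (#elements of order d)/φ(d).
Cyclic subgroups by order — order 1: 1; order 2: 3; order 4: 2; order 5: 1; order 10: 3; order 20: 2.
Total: 12.

12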